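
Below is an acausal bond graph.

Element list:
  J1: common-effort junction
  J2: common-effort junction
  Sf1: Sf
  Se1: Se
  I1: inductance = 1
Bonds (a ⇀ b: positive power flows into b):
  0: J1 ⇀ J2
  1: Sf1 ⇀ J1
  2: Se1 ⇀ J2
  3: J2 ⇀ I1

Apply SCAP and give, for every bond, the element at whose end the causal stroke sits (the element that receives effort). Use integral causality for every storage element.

bond 1 stroke at Sf1  (Sf1 fixes flow; stroke at Sf1)
bond 2 stroke at J2  (Se1 fixes effort; stroke away)
bond 0 stroke at J1  (J1: last free bond brings effort in)
bond 3 stroke at I1  (J2: bond 2 brought effort, rest push out)

b0 stroke at J1
b1 stroke at Sf1
b2 stroke at J2
b3 stroke at I1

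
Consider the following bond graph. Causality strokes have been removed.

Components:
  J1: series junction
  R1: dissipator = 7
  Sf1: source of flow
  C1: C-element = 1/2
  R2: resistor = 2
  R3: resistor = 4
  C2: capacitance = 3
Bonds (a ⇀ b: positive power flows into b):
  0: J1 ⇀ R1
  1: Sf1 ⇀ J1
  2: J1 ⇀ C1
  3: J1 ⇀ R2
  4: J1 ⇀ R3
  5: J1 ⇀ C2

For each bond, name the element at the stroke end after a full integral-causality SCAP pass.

b1 stroke at Sf1  (source Sf1 imposes f)
b0 stroke at J1  (J1: bond 1 brought flow, rest push out)
b2 stroke at J1  (J1 flow already set via bond 1)
b3 stroke at J1  (J1 flow already set via bond 1)
b4 stroke at J1  (J1: bond 1 brought flow, rest push out)
b5 stroke at J1  (1-jn J1 has f-setter on 1)

b0 stroke→J1
b1 stroke→Sf1
b2 stroke→J1
b3 stroke→J1
b4 stroke→J1
b5 stroke→J1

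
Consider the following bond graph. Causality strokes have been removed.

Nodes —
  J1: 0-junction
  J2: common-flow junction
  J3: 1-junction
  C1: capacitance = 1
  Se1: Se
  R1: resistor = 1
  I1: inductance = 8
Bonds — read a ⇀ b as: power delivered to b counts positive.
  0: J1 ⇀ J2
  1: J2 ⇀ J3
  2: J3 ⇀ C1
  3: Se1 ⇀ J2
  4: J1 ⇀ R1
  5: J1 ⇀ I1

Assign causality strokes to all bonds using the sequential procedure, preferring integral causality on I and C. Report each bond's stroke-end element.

b3 stroke→J2  (Se1: effort source, stroke at far end)
b2 stroke→J3  (C1 outputs effort q/C1)
b1 stroke→J2  (J3: last free bond brings flow in)
b0 stroke→J1  (J2: last free bond brings flow in)
b4 stroke→R1  (J1 effort already set via bond 0)
b5 stroke→I1  (common-e at J1 fixed by 0)

b0 stroke at J1
b1 stroke at J2
b2 stroke at J3
b3 stroke at J2
b4 stroke at R1
b5 stroke at I1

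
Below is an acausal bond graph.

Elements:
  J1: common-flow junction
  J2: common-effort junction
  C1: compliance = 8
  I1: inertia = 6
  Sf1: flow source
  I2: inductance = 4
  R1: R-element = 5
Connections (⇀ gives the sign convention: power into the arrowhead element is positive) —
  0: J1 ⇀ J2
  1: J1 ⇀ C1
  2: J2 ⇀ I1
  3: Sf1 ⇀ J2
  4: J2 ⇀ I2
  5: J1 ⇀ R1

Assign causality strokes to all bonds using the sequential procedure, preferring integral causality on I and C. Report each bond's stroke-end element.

b3 |Sf1  (Sf1: flow source, stroke at near end)
b1 |J1  (C1 outputs effort q/C1)
b2 |I1  (I1: I, integral causality)
b4 |I2  (prefer integral on I2)
b0 |J2  (closing 0-jn rule on J2)
b5 |J1  (J1 flow already set via bond 0)

#0 |J2
#1 |J1
#2 |I1
#3 |Sf1
#4 |I2
#5 |J1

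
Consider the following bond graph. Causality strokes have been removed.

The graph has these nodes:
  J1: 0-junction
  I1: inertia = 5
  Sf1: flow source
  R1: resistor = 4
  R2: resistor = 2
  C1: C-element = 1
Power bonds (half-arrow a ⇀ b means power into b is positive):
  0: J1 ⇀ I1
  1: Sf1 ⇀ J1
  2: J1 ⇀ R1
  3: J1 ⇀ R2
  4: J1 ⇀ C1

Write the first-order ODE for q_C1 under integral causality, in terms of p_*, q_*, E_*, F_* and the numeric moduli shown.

dq_C1/dt = F_Sf1 - p_I1/5 - 3*q_C1/4

#1 →Sf1  (Sf1 (Sf) sets flow on bond)
#0 →I1  (I1 outputs flow p/I1)
#4 →J1  (C1 outputs effort q/C1)
#2 →R1  (J1 effort already set via bond 4)
#3 →R2  (common-e at J1 fixed by 4)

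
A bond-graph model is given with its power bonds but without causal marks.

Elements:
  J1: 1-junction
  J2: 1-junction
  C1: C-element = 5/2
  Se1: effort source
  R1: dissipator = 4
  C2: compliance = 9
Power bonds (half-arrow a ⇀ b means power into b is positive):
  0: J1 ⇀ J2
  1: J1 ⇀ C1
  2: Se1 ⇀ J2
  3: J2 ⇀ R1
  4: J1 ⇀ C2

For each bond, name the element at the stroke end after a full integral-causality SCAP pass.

bond 2 stroke at J2  (Se1: effort source, stroke at far end)
bond 1 stroke at J1  (C1: C, integral causality)
bond 4 stroke at J1  (C2: C, integral causality)
bond 0 stroke at J2  (J1 needs exactly one f-in)
bond 3 stroke at R1  (J2 needs exactly one f-in)

b0 |J2
b1 |J1
b2 |J2
b3 |R1
b4 |J1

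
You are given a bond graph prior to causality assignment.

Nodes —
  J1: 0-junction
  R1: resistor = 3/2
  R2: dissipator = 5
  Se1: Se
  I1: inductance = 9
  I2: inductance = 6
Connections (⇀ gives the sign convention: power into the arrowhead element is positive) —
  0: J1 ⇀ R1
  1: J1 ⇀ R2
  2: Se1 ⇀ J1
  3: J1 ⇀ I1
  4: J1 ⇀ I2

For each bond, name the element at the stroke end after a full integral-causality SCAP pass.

b2 →J1  (source Se1 imposes e)
b0 →R1  (0-jn J1 has e-setter on 2)
b1 →R2  (J1 effort already set via bond 2)
b3 →I1  (J1: bond 2 brought effort, rest push out)
b4 →I2  (J1 effort already set via bond 2)

bond 0 →R1
bond 1 →R2
bond 2 →J1
bond 3 →I1
bond 4 →I2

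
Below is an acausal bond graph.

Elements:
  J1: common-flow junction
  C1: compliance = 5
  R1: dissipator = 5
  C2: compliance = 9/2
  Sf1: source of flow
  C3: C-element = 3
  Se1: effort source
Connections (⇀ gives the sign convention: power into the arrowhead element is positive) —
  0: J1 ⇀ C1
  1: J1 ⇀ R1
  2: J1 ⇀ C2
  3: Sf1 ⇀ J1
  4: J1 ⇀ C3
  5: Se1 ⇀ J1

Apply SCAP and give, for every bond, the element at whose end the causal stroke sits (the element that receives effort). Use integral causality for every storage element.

β0 stroke→J1
β1 stroke→J1
β2 stroke→J1
β3 stroke→Sf1
β4 stroke→J1
β5 stroke→J1

bond 3 |Sf1  (Sf1 (Sf) sets flow on bond)
bond 5 |J1  (Se1 fixes effort; stroke away)
bond 0 |J1  (J1 flow already set via bond 3)
bond 1 |J1  (J1 flow already set via bond 3)
bond 2 |J1  (1-jn J1 has f-setter on 3)
bond 4 |J1  (J1: bond 3 brought flow, rest push out)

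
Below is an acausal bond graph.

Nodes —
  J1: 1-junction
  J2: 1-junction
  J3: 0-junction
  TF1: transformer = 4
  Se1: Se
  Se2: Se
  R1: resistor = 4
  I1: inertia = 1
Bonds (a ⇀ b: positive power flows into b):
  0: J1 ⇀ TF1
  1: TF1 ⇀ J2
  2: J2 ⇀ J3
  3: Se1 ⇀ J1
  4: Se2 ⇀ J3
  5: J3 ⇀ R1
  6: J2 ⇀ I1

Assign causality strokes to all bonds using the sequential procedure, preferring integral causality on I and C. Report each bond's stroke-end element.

b0 stroke at TF1
b1 stroke at J2
b2 stroke at J2
b3 stroke at J1
b4 stroke at J3
b5 stroke at R1
b6 stroke at I1

bond 3 |J1  (source Se1 imposes e)
bond 4 |J3  (Se2 (Se) sets effort on bond)
bond 0 |TF1  (J1: last free bond brings flow in)
bond 2 |J2  (J3: bond 4 brought effort, rest push out)
bond 5 |R1  (0-jn J3 has e-setter on 4)
bond 1 |J2  (TF1 one-in-one-out from 0)
bond 6 |I1  (closing 1-jn rule on J2)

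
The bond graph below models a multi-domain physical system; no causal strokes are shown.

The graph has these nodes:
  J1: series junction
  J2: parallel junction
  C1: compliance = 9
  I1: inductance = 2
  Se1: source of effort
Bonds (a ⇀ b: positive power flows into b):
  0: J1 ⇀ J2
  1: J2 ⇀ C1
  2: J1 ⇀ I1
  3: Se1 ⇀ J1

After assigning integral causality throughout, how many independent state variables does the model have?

bond 3 →J1  (Se1: effort source, stroke at far end)
bond 1 →J2  (C1 outputs effort q/C1)
bond 0 →J1  (J2 effort already set via bond 1)
bond 2 →I1  (only one flow-in slot at J1)

2  (C1, I1 all integral)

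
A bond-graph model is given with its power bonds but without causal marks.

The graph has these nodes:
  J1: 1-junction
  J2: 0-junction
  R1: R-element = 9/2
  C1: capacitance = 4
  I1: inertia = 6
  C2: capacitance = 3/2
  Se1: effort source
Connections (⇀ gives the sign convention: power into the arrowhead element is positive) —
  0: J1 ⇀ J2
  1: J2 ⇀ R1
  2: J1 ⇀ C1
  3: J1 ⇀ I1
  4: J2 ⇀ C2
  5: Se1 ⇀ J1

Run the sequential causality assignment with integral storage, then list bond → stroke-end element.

β5 stroke→J1  (Se1 (Se) sets effort on bond)
β2 stroke→J1  (C1 outputs effort q/C1)
β3 stroke→I1  (I1 integral (f out))
β0 stroke→J1  (1-jn J1 has f-setter on 3)
β4 stroke→J2  (C2: C, integral causality)
β1 stroke→R1  (0-jn J2 has e-setter on 4)

bond 0 stroke at J1
bond 1 stroke at R1
bond 2 stroke at J1
bond 3 stroke at I1
bond 4 stroke at J2
bond 5 stroke at J1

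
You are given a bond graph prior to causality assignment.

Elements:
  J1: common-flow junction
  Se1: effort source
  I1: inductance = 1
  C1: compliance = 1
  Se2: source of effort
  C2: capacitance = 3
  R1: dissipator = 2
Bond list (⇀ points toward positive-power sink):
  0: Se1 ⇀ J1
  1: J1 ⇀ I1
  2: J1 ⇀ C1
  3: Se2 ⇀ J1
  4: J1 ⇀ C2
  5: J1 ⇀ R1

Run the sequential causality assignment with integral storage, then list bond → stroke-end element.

b0 stroke at J1  (Se1 fixes effort; stroke away)
b3 stroke at J1  (source Se2 imposes e)
b1 stroke at I1  (prefer integral on I1)
b2 stroke at J1  (J1 flow already set via bond 1)
b4 stroke at J1  (1-jn J1 has f-setter on 1)
b5 stroke at J1  (common-f at J1 fixed by 1)

β0 stroke at J1
β1 stroke at I1
β2 stroke at J1
β3 stroke at J1
β4 stroke at J1
β5 stroke at J1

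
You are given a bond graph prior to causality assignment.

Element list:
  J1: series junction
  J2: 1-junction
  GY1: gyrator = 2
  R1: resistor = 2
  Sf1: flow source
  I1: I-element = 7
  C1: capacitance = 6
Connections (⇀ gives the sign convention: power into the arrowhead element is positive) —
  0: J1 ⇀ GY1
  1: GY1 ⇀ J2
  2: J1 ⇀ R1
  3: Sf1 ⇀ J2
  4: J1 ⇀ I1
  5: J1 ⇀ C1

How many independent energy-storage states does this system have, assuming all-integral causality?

2  (C1, I1 all integral)

bond 3 |Sf1  (Sf1 fixes flow; stroke at Sf1)
bond 1 |J2  (common-f at J2 fixed by 3)
bond 0 |J1  (through GY1, causality inverts; strokes same side of GY1)
bond 4 |I1  (I1 integral (f out))
bond 2 |J1  (J1: bond 4 brought flow, rest push out)
bond 5 |J1  (common-f at J1 fixed by 4)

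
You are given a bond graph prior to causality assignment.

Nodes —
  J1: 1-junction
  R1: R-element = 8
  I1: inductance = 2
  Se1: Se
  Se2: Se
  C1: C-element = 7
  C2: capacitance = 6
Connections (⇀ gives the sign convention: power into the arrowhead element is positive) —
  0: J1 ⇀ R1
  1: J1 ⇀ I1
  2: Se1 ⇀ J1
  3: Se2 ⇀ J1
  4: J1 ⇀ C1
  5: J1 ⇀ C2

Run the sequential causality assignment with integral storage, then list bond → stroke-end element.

b2 stroke at J1  (Se1 fixes effort; stroke away)
b3 stroke at J1  (Se2 fixes effort; stroke away)
b1 stroke at I1  (I1: I, integral causality)
b0 stroke at J1  (J1: bond 1 brought flow, rest push out)
b4 stroke at J1  (common-f at J1 fixed by 1)
b5 stroke at J1  (1-jn J1 has f-setter on 1)

#0 stroke at J1
#1 stroke at I1
#2 stroke at J1
#3 stroke at J1
#4 stroke at J1
#5 stroke at J1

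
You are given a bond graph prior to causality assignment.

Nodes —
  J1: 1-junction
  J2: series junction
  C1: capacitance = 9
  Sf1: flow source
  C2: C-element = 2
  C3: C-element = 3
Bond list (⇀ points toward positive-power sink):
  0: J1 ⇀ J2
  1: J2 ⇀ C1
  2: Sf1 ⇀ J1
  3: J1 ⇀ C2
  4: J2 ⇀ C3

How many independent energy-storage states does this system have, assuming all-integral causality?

3  (C1, C2, C3 all integral)

#2 stroke at Sf1  (Sf1 (Sf) sets flow on bond)
#0 stroke at J1  (common-f at J1 fixed by 2)
#3 stroke at J1  (J1: bond 2 brought flow, rest push out)
#1 stroke at J2  (J2 flow already set via bond 0)
#4 stroke at J2  (1-jn J2 has f-setter on 0)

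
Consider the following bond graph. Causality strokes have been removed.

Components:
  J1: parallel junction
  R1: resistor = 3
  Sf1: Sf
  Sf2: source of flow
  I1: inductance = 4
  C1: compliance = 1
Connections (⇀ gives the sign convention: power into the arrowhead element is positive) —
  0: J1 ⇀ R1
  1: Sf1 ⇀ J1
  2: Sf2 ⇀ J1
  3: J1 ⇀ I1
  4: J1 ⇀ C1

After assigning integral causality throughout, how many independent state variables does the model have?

2  (C1, I1 all integral)

b1 |Sf1  (Sf1 (Sf) sets flow on bond)
b2 |Sf2  (Sf2: flow source, stroke at near end)
b3 |I1  (I1 integral (f out))
b4 |J1  (prefer integral on C1)
b0 |R1  (J1: bond 4 brought effort, rest push out)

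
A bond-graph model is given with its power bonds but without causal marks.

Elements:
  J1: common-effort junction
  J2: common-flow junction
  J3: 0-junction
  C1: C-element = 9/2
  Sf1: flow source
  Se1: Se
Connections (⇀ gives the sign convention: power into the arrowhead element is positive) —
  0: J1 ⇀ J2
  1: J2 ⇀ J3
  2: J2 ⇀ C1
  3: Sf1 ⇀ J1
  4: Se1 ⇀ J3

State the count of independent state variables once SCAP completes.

1  (C1 all integral)

bond 3 stroke at Sf1  (source Sf1 imposes f)
bond 4 stroke at J3  (Se1 fixes effort; stroke away)
bond 0 stroke at J1  (closing 0-jn rule on J1)
bond 1 stroke at J2  (common-f at J2 fixed by 0)
bond 2 stroke at J2  (J2 flow already set via bond 0)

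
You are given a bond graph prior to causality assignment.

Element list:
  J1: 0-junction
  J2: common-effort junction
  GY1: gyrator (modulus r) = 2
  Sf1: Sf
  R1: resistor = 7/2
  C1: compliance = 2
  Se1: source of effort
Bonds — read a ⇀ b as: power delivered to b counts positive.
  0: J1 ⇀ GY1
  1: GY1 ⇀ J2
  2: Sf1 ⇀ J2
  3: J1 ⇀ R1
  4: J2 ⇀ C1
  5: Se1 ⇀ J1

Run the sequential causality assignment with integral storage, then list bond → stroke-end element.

bond 2 stroke at Sf1  (source Sf1 imposes f)
bond 5 stroke at J1  (Se1: effort source, stroke at far end)
bond 0 stroke at GY1  (J1 effort already set via bond 5)
bond 3 stroke at R1  (J1 effort already set via bond 5)
bond 1 stroke at GY1  (GY1 both-in/both-out from 0)
bond 4 stroke at J2  (J2: last free bond brings effort in)

bond 0 stroke→GY1
bond 1 stroke→GY1
bond 2 stroke→Sf1
bond 3 stroke→R1
bond 4 stroke→J2
bond 5 stroke→J1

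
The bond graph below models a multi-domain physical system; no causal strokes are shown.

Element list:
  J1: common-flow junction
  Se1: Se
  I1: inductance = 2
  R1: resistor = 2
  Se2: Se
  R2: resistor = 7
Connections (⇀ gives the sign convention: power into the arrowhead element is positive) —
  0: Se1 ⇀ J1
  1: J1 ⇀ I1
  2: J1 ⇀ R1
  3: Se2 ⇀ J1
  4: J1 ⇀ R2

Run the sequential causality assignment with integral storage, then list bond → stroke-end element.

β0 stroke→J1
β1 stroke→I1
β2 stroke→J1
β3 stroke→J1
β4 stroke→J1

bond 0 stroke at J1  (Se1 fixes effort; stroke away)
bond 3 stroke at J1  (Se2 fixes effort; stroke away)
bond 1 stroke at I1  (I1 integral (f out))
bond 2 stroke at J1  (J1 flow already set via bond 1)
bond 4 stroke at J1  (J1 flow already set via bond 1)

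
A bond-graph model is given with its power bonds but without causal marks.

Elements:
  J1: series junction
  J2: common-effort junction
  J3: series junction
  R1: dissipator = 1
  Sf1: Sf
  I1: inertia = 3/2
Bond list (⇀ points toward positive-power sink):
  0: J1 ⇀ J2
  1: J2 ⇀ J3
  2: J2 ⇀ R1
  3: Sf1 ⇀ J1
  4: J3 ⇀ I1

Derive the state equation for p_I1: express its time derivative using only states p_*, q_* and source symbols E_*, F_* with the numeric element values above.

β3 stroke→Sf1  (Sf1 fixes flow; stroke at Sf1)
β0 stroke→J1  (common-f at J1 fixed by 3)
β4 stroke→I1  (I1: I, integral causality)
β1 stroke→J3  (J3 flow already set via bond 4)
β2 stroke→J2  (J2: last free bond brings effort in)

dp_I1/dt = F_Sf1 - 2*p_I1/3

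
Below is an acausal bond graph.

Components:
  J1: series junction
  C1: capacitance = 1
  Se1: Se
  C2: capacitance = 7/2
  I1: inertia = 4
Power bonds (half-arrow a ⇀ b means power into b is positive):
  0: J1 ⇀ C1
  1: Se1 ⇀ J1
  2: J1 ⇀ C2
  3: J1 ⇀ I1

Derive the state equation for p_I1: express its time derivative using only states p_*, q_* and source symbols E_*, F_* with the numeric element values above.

β1 stroke at J1  (Se1 (Se) sets effort on bond)
β0 stroke at J1  (C1 outputs effort q/C1)
β2 stroke at J1  (C2 integral (e out))
β3 stroke at I1  (J1: last free bond brings flow in)

dp_I1/dt = E_Se1 - q_C1 - 2*q_C2/7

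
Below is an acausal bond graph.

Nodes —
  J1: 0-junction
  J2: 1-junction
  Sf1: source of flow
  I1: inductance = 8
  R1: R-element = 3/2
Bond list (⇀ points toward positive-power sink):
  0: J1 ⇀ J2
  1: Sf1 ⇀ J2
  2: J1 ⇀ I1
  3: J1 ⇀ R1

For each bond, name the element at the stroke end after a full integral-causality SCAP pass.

β0 |J2
β1 |Sf1
β2 |I1
β3 |J1

bond 1 |Sf1  (Sf1 (Sf) sets flow on bond)
bond 0 |J2  (J2: bond 1 brought flow, rest push out)
bond 2 |I1  (I1: I, integral causality)
bond 3 |J1  (closing 0-jn rule on J1)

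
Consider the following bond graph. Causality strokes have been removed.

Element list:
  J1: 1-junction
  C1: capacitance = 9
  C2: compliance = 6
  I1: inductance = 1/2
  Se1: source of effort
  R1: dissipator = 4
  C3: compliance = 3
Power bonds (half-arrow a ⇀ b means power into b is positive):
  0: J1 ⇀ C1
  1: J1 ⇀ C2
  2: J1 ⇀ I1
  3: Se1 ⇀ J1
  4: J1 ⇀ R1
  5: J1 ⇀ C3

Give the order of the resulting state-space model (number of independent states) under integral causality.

4  (C1, C2, C3, I1 all integral)

b3 stroke→J1  (Se1 (Se) sets effort on bond)
b0 stroke→J1  (C1: C, integral causality)
b1 stroke→J1  (C2 outputs effort q/C2)
b2 stroke→I1  (I1 outputs flow p/I1)
b4 stroke→J1  (1-jn J1 has f-setter on 2)
b5 stroke→J1  (J1: bond 2 brought flow, rest push out)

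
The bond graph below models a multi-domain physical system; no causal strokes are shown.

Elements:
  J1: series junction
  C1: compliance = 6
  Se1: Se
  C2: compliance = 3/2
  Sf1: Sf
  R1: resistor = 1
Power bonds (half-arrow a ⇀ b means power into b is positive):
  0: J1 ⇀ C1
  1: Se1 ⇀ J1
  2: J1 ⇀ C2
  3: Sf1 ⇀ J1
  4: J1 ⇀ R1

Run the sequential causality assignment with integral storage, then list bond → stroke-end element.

b0 stroke at J1
b1 stroke at J1
b2 stroke at J1
b3 stroke at Sf1
b4 stroke at J1

β1 stroke→J1  (source Se1 imposes e)
β3 stroke→Sf1  (Sf1 fixes flow; stroke at Sf1)
β0 stroke→J1  (J1 flow already set via bond 3)
β2 stroke→J1  (J1 flow already set via bond 3)
β4 stroke→J1  (J1: bond 3 brought flow, rest push out)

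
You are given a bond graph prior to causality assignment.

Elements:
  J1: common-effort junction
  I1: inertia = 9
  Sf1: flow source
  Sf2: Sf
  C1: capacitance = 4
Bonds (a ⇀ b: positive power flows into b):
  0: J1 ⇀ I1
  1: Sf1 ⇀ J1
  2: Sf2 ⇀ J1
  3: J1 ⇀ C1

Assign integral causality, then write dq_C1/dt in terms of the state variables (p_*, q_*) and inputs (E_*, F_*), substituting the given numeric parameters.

#1 stroke at Sf1  (Sf1 (Sf) sets flow on bond)
#2 stroke at Sf2  (Sf2 (Sf) sets flow on bond)
#0 stroke at I1  (I1: I, integral causality)
#3 stroke at J1  (only one effort-in slot at J1)

dq_C1/dt = F_Sf1 + F_Sf2 - p_I1/9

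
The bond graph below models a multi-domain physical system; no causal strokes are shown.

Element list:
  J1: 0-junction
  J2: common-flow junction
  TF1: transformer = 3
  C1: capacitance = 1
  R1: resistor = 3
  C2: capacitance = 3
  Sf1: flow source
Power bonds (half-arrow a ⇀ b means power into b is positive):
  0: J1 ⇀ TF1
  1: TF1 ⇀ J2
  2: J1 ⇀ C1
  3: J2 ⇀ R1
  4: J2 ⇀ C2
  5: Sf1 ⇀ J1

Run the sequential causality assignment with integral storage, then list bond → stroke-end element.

b5 stroke→Sf1  (source Sf1 imposes f)
b2 stroke→J1  (prefer integral on C1)
b0 stroke→TF1  (0-jn J1 has e-setter on 2)
b1 stroke→J2  (TF1: transformer flips bond 0)
b4 stroke→J2  (C2 integral (e out))
b3 stroke→R1  (only one flow-in slot at J2)

b0 |TF1
b1 |J2
b2 |J1
b3 |R1
b4 |J2
b5 |Sf1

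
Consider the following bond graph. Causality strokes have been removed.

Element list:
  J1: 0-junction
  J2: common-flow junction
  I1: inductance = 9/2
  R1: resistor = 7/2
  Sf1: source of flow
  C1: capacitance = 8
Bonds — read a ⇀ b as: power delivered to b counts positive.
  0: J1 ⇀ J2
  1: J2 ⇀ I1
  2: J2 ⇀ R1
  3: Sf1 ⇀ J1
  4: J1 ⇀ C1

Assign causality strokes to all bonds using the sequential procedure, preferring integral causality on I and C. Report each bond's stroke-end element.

β0 stroke→J2
β1 stroke→I1
β2 stroke→J2
β3 stroke→Sf1
β4 stroke→J1

#3 stroke→Sf1  (Sf1: flow source, stroke at near end)
#1 stroke→I1  (I1 outputs flow p/I1)
#0 stroke→J2  (common-f at J2 fixed by 1)
#2 stroke→J2  (J2 flow already set via bond 1)
#4 stroke→J1  (only one effort-in slot at J1)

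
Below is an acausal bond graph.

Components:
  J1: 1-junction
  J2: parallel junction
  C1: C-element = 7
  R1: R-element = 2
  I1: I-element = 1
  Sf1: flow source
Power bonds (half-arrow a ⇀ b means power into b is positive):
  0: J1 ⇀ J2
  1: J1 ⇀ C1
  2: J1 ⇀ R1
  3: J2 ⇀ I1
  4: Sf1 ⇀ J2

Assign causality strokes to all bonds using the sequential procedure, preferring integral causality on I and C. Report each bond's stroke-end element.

bond 4 →Sf1  (Sf1: flow source, stroke at near end)
bond 1 →J1  (C1: C, integral causality)
bond 3 →I1  (I1 integral (f out))
bond 0 →J2  (only one effort-in slot at J2)
bond 2 →J1  (common-f at J1 fixed by 0)

β0 |J2
β1 |J1
β2 |J1
β3 |I1
β4 |Sf1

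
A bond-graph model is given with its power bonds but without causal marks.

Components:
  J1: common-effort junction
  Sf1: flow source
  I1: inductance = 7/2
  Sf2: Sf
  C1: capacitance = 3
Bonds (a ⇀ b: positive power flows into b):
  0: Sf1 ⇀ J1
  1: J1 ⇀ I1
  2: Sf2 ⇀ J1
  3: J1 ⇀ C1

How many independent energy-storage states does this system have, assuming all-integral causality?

2  (C1, I1 all integral)

β0 →Sf1  (Sf1 fixes flow; stroke at Sf1)
β2 →Sf2  (source Sf2 imposes f)
β1 →I1  (I1 outputs flow p/I1)
β3 →J1  (closing 0-jn rule on J1)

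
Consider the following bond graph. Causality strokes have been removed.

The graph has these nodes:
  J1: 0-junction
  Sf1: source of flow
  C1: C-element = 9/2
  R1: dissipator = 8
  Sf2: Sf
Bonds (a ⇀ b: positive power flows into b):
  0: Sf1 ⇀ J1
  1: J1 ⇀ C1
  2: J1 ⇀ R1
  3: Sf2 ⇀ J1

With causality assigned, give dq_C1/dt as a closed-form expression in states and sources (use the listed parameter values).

dq_C1/dt = F_Sf1 + F_Sf2 - q_C1/36

β0 stroke→Sf1  (Sf1: flow source, stroke at near end)
β3 stroke→Sf2  (source Sf2 imposes f)
β1 stroke→J1  (prefer integral on C1)
β2 stroke→R1  (J1 effort already set via bond 1)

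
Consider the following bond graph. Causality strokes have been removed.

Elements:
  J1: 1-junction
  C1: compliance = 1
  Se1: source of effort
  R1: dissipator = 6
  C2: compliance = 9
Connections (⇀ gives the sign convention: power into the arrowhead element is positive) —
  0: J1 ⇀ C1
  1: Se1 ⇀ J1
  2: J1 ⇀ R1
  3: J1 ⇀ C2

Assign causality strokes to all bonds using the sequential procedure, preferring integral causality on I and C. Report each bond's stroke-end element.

β1 stroke at J1  (Se1: effort source, stroke at far end)
β0 stroke at J1  (C1 integral (e out))
β3 stroke at J1  (C2 integral (e out))
β2 stroke at R1  (closing 1-jn rule on J1)

#0 stroke→J1
#1 stroke→J1
#2 stroke→R1
#3 stroke→J1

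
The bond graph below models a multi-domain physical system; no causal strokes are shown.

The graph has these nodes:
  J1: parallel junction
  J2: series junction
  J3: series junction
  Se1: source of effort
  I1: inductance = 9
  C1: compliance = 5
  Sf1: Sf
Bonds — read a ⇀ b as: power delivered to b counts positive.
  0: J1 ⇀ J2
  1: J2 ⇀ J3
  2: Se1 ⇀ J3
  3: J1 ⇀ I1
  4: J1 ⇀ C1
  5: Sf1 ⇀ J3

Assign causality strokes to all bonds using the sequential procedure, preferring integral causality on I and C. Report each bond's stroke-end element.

bond 2 |J3  (Se1 fixes effort; stroke away)
bond 5 |Sf1  (Sf1: flow source, stroke at near end)
bond 1 |J3  (common-f at J3 fixed by 5)
bond 0 |J2  (J2 flow already set via bond 1)
bond 3 |I1  (prefer integral on I1)
bond 4 |J1  (J1: last free bond brings effort in)

b0 →J2
b1 →J3
b2 →J3
b3 →I1
b4 →J1
b5 →Sf1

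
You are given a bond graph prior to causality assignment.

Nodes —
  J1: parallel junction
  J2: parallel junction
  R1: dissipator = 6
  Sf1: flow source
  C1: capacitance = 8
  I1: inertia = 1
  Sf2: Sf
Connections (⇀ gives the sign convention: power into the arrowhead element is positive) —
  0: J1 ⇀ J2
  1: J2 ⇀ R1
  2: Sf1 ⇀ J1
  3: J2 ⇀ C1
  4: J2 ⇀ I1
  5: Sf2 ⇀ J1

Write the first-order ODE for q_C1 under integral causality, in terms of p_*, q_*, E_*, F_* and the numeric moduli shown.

β2 |Sf1  (Sf1 (Sf) sets flow on bond)
β5 |Sf2  (Sf2 (Sf) sets flow on bond)
β0 |J1  (closing 0-jn rule on J1)
β3 |J2  (C1 outputs effort q/C1)
β1 |R1  (J2 effort already set via bond 3)
β4 |I1  (J2: bond 3 brought effort, rest push out)

dq_C1/dt = F_Sf1 + F_Sf2 - p_I1 - q_C1/48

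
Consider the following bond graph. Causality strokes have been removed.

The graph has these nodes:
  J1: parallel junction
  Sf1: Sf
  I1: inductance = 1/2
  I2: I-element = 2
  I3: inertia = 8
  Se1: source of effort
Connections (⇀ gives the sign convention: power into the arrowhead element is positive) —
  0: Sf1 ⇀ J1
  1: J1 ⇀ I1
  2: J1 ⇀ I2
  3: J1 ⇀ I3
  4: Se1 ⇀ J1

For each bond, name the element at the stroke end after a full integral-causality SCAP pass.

#0 |Sf1
#1 |I1
#2 |I2
#3 |I3
#4 |J1

β0 stroke at Sf1  (Sf1: flow source, stroke at near end)
β4 stroke at J1  (Se1 fixes effort; stroke away)
β1 stroke at I1  (J1: bond 4 brought effort, rest push out)
β2 stroke at I2  (0-jn J1 has e-setter on 4)
β3 stroke at I3  (J1: bond 4 brought effort, rest push out)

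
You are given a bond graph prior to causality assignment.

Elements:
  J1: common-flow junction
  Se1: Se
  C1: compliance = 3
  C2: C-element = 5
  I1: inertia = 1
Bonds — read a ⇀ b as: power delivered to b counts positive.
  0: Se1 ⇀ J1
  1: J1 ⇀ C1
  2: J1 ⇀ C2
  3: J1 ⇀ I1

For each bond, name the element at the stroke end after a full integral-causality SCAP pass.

β0 stroke at J1  (Se1 fixes effort; stroke away)
β1 stroke at J1  (C1: C, integral causality)
β2 stroke at J1  (C2 integral (e out))
β3 stroke at I1  (J1: last free bond brings flow in)

#0 stroke at J1
#1 stroke at J1
#2 stroke at J1
#3 stroke at I1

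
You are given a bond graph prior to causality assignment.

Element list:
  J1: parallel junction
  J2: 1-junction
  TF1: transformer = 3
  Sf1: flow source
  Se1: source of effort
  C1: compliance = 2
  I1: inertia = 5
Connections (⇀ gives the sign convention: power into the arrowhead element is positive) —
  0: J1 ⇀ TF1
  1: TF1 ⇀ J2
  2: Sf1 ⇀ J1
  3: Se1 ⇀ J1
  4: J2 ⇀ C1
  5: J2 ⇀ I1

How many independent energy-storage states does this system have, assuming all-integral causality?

b2 |Sf1  (Sf1 (Sf) sets flow on bond)
b3 |J1  (Se1 (Se) sets effort on bond)
b0 |TF1  (J1: bond 3 brought effort, rest push out)
b1 |J2  (TF TF1: opposite of bond 0)
b4 |J2  (C1: C, integral causality)
b5 |I1  (J2 needs exactly one f-in)

2  (C1, I1 all integral)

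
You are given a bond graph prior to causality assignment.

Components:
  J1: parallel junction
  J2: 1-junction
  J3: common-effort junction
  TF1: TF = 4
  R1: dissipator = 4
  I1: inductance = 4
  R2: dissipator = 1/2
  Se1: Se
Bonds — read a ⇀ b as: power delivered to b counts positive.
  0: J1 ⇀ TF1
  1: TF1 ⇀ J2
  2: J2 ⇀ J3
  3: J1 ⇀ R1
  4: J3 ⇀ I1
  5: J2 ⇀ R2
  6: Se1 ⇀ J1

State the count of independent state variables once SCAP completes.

1  (I1 all integral)

#6 →J1  (source Se1 imposes e)
#0 →TF1  (J1 effort already set via bond 6)
#3 →R1  (common-e at J1 fixed by 6)
#1 →J2  (through TF1, causality passes straight; one stroke at TF1)
#4 →I1  (I1 integral (f out))
#2 →J3  (only one effort-in slot at J3)
#5 →J2  (1-jn J2 has f-setter on 2)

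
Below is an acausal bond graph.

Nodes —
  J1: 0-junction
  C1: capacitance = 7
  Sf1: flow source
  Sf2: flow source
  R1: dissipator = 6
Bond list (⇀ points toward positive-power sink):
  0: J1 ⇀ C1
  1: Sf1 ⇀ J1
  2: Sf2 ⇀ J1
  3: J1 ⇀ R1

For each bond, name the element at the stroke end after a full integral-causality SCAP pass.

bond 0 |J1
bond 1 |Sf1
bond 2 |Sf2
bond 3 |R1

β1 |Sf1  (Sf1: flow source, stroke at near end)
β2 |Sf2  (Sf2: flow source, stroke at near end)
β0 |J1  (C1 outputs effort q/C1)
β3 |R1  (J1: bond 0 brought effort, rest push out)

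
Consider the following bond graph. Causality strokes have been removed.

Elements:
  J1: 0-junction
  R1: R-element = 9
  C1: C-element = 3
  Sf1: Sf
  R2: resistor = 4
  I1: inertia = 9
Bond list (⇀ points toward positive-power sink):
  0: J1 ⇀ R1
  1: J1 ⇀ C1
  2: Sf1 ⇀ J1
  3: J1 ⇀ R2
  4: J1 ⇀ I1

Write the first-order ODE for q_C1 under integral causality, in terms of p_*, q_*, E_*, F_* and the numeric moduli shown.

dq_C1/dt = F_Sf1 - p_I1/9 - 13*q_C1/108

bond 2 |Sf1  (Sf1 (Sf) sets flow on bond)
bond 1 |J1  (prefer integral on C1)
bond 0 |R1  (J1: bond 1 brought effort, rest push out)
bond 3 |R2  (J1 effort already set via bond 1)
bond 4 |I1  (J1 effort already set via bond 1)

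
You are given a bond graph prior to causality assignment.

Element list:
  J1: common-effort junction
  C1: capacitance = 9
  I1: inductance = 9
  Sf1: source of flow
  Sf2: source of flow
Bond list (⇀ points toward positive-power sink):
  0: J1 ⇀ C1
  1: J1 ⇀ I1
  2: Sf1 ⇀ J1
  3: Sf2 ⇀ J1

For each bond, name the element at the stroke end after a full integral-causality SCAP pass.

β0 stroke at J1
β1 stroke at I1
β2 stroke at Sf1
β3 stroke at Sf2

bond 2 stroke→Sf1  (source Sf1 imposes f)
bond 3 stroke→Sf2  (Sf2 (Sf) sets flow on bond)
bond 0 stroke→J1  (C1 integral (e out))
bond 1 stroke→I1  (common-e at J1 fixed by 0)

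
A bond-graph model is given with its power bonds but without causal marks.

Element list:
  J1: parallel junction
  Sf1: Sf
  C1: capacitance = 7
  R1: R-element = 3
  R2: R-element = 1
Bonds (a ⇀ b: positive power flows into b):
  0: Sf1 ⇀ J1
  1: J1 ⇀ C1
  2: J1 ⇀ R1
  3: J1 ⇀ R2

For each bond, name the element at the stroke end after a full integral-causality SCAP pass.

β0 stroke at Sf1  (Sf1: flow source, stroke at near end)
β1 stroke at J1  (C1 integral (e out))
β2 stroke at R1  (0-jn J1 has e-setter on 1)
β3 stroke at R2  (0-jn J1 has e-setter on 1)

#0 →Sf1
#1 →J1
#2 →R1
#3 →R2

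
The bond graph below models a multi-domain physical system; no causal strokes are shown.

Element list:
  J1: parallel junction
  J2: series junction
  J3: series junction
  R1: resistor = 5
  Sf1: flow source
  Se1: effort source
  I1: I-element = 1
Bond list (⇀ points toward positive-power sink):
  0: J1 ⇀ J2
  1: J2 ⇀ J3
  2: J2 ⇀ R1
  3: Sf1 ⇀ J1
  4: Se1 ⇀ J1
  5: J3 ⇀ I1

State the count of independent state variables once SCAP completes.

bond 3 |Sf1  (Sf1 (Sf) sets flow on bond)
bond 4 |J1  (Se1 fixes effort; stroke away)
bond 0 |J2  (common-e at J1 fixed by 4)
bond 5 |I1  (I1 outputs flow p/I1)
bond 1 |J3  (J3 flow already set via bond 5)
bond 2 |J2  (common-f at J2 fixed by 1)

1  (I1 all integral)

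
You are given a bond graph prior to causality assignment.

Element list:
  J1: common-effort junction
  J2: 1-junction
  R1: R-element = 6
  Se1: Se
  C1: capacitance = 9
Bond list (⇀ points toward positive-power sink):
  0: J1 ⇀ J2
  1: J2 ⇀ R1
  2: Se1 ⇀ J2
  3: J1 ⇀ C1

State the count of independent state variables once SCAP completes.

bond 2 stroke→J2  (Se1: effort source, stroke at far end)
bond 3 stroke→J1  (prefer integral on C1)
bond 0 stroke→J2  (J1 effort already set via bond 3)
bond 1 stroke→R1  (only one flow-in slot at J2)

1  (C1 all integral)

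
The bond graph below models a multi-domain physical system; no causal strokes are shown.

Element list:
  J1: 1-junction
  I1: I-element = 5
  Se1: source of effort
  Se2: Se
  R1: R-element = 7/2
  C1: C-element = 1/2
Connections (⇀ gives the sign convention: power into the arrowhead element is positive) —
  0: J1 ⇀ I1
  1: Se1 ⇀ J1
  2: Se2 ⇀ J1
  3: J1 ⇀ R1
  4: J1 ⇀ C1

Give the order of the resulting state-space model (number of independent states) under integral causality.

2  (C1, I1 all integral)

β1 →J1  (Se1: effort source, stroke at far end)
β2 →J1  (Se2 (Se) sets effort on bond)
β0 →I1  (prefer integral on I1)
β3 →J1  (J1 flow already set via bond 0)
β4 →J1  (J1 flow already set via bond 0)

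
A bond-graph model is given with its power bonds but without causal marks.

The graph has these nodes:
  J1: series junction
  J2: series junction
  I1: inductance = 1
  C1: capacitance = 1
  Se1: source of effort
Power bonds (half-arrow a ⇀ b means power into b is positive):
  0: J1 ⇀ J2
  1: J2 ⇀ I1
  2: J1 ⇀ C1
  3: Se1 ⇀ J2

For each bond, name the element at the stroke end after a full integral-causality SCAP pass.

β0 stroke at J2
β1 stroke at I1
β2 stroke at J1
β3 stroke at J2

β3 →J2  (Se1 (Se) sets effort on bond)
β1 →I1  (I1: I, integral causality)
β0 →J2  (J2 flow already set via bond 1)
β2 →J1  (common-f at J1 fixed by 0)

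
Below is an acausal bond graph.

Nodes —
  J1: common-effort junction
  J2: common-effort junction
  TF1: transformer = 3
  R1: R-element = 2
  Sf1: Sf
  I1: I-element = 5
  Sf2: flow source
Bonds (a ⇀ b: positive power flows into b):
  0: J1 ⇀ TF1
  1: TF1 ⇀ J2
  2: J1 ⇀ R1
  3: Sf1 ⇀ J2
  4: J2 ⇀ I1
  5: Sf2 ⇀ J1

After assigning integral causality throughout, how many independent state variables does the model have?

1  (I1 all integral)

b3 stroke at Sf1  (Sf1 (Sf) sets flow on bond)
b5 stroke at Sf2  (Sf2 (Sf) sets flow on bond)
b4 stroke at I1  (I1: I, integral causality)
b1 stroke at J2  (closing 0-jn rule on J2)
b0 stroke at TF1  (TF1: transformer flips bond 1)
b2 stroke at J1  (J1 needs exactly one e-in)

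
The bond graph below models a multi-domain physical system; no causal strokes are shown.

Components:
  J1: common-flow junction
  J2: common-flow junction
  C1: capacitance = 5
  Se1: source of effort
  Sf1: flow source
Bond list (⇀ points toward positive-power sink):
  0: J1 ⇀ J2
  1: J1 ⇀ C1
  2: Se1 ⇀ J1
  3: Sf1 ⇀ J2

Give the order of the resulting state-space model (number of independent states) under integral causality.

1  (C1 all integral)

β2 stroke at J1  (source Se1 imposes e)
β3 stroke at Sf1  (source Sf1 imposes f)
β0 stroke at J2  (common-f at J2 fixed by 3)
β1 stroke at J1  (1-jn J1 has f-setter on 0)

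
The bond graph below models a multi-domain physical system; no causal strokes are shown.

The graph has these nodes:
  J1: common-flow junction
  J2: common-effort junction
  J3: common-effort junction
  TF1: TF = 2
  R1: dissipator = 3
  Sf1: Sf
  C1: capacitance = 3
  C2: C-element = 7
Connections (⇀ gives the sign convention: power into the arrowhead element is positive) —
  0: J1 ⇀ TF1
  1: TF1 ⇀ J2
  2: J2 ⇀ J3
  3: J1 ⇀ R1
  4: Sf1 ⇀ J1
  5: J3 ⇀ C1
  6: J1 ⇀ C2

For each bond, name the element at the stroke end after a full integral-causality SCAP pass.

bond 0 →J1
bond 1 →TF1
bond 2 →J2
bond 3 →J1
bond 4 →Sf1
bond 5 →J3
bond 6 →J1

#4 stroke at Sf1  (Sf1 fixes flow; stroke at Sf1)
#0 stroke at J1  (1-jn J1 has f-setter on 4)
#3 stroke at J1  (1-jn J1 has f-setter on 4)
#6 stroke at J1  (J1: bond 4 brought flow, rest push out)
#1 stroke at TF1  (TF TF1: opposite of bond 0)
#2 stroke at J2  (J2: last free bond brings effort in)
#5 stroke at J3  (only one effort-in slot at J3)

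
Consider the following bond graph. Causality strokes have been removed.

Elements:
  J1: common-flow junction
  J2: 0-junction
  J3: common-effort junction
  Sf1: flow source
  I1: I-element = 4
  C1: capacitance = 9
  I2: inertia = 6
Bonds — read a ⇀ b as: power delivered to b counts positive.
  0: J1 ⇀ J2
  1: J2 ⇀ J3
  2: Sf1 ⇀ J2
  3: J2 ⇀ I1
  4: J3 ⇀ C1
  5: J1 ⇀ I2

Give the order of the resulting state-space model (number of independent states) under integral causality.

3  (C1, I1, I2 all integral)

β2 |Sf1  (Sf1: flow source, stroke at near end)
β3 |I1  (I1 outputs flow p/I1)
β4 |J3  (C1 integral (e out))
β1 |J2  (J3 effort already set via bond 4)
β0 |J1  (0-jn J2 has e-setter on 1)
β5 |I2  (J1 needs exactly one f-in)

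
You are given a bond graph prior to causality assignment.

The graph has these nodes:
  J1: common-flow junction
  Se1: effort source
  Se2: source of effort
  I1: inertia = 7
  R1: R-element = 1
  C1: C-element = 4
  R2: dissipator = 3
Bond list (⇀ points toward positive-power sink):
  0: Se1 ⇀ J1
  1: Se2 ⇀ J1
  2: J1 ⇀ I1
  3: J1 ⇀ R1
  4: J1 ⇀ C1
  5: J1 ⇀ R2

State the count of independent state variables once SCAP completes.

2  (C1, I1 all integral)

#0 →J1  (Se1: effort source, stroke at far end)
#1 →J1  (Se2: effort source, stroke at far end)
#2 →I1  (prefer integral on I1)
#3 →J1  (J1 flow already set via bond 2)
#4 →J1  (J1 flow already set via bond 2)
#5 →J1  (common-f at J1 fixed by 2)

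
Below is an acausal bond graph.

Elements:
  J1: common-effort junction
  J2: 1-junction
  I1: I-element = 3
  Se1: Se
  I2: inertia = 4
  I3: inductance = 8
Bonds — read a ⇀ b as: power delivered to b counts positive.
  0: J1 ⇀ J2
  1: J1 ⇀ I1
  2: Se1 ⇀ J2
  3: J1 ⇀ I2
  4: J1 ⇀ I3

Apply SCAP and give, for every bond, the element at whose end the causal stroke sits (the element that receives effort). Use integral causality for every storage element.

#2 stroke at J2  (Se1 (Se) sets effort on bond)
#0 stroke at J1  (closing 1-jn rule on J2)
#1 stroke at I1  (0-jn J1 has e-setter on 0)
#3 stroke at I2  (0-jn J1 has e-setter on 0)
#4 stroke at I3  (J1: bond 0 brought effort, rest push out)

b0 stroke→J1
b1 stroke→I1
b2 stroke→J2
b3 stroke→I2
b4 stroke→I3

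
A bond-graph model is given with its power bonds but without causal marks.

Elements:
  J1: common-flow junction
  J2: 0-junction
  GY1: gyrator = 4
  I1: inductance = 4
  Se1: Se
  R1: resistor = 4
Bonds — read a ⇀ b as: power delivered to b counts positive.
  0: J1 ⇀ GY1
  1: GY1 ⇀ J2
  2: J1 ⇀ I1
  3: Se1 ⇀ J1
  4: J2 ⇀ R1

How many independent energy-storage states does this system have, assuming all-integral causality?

bond 3 stroke→J1  (Se1 (Se) sets effort on bond)
bond 2 stroke→I1  (I1 outputs flow p/I1)
bond 0 stroke→J1  (J1: bond 2 brought flow, rest push out)
bond 1 stroke→J2  (GY1 both-in/both-out from 0)
bond 4 stroke→R1  (0-jn J2 has e-setter on 1)

1  (I1 all integral)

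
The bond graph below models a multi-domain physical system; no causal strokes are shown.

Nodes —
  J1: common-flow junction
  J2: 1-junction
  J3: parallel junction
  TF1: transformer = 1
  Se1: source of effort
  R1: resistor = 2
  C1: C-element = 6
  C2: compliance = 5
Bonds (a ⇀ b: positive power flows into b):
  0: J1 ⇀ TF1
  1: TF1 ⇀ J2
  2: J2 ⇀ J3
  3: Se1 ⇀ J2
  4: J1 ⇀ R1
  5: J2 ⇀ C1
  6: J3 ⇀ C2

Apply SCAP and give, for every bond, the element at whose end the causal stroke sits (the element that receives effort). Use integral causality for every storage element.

b0 |J1
b1 |TF1
b2 |J2
b3 |J2
b4 |R1
b5 |J2
b6 |J3

#3 stroke→J2  (Se1 fixes effort; stroke away)
#5 stroke→J2  (C1 outputs effort q/C1)
#6 stroke→J3  (C2 outputs effort q/C2)
#2 stroke→J2  (J3: bond 6 brought effort, rest push out)
#1 stroke→TF1  (only one flow-in slot at J2)
#0 stroke→J1  (through TF1, causality passes straight; one stroke at TF1)
#4 stroke→R1  (closing 1-jn rule on J1)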